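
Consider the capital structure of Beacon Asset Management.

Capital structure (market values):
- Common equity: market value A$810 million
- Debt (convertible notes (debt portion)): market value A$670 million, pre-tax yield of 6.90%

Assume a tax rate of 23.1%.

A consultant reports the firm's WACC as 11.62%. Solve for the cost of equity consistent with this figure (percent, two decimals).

Total capital V = 810 + 670 = 1480.
Equity weight = 810/1480 = 0.5473.
Convertible notes (debt portion) weight = 670/1480 = 0.4527.
Debt contribution = 0.4527 × 6.9% × (1 − 23.1%) = 2.4021%.
Required equity contribution = 11.62% − 2.4021% = 9.2179%.
Re = 9.2179% / 0.5473 = 16.8426%.

16.84%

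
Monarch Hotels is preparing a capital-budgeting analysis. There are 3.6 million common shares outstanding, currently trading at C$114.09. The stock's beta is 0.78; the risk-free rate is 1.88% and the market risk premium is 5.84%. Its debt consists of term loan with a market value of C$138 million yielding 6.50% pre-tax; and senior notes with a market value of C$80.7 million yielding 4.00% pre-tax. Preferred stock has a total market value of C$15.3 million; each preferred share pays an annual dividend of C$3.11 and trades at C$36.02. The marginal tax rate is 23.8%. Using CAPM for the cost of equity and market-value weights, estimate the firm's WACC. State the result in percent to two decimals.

5.75%

Cost of equity via CAPM: Re = 1.88% + 0.78 × 5.84% = 6.4352%.
Cost of preferred: Rp = 3.11 / 36.02 = 8.6341%.
Market value of equity E = 114.09 × 3.6m = 410.724m.
Total capital V = 410.724 + 15.3 + 138 + 80.7 = 644.724.
Equity: weight = 410.724/644.724 = 0.6371; cost = 6.4352%.
Preferred: weight = 15.3/644.724 = 0.0237; cost = 8.6341%.
Term loan: weight = 138/644.724 = 0.2140; after-tax cost = 6.5% × (1 − 23.8%) = 4.9530%.
Senior notes: weight = 80.7/644.724 = 0.1252; after-tax cost = 4% × (1 − 23.8%) = 3.0480%.
WACC = 0.6371 × 6.4352% + 0.0237 × 8.6341% + 0.2140 × 4.9530% + 0.1252 × 3.0480% = 5.7461%.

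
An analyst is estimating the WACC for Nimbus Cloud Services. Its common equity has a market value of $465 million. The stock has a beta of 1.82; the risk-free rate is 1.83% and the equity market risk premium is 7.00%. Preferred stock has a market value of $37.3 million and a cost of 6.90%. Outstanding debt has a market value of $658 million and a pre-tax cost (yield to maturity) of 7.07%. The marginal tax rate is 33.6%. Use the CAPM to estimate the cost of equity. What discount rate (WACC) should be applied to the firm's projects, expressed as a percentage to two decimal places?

Cost of equity via CAPM: Re = 1.83% + 1.82 × 7.0% = 14.5700%.
Total capital V = 465 + 37.3 + 658 = 1160.3.
Equity: weight = 465/1160.3 = 0.4008; cost = 14.57%.
Preferred: weight = 37.3/1160.3 = 0.0321; cost = 6.9%.
Debt: weight = 658/1160.3 = 0.5671; after-tax cost = 7.07% × (1 − 33.6%) = 4.6945%.
WACC = 0.4008 × 14.5700% + 0.0321 × 6.9000% + 0.5671 × 4.6945% = 8.7231%.

8.72%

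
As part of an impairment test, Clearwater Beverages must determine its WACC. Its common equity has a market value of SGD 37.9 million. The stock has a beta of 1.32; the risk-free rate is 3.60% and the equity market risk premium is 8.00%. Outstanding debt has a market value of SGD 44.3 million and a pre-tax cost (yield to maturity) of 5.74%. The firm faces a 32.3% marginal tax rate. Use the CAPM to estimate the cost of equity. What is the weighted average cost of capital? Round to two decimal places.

Cost of equity via CAPM: Re = 3.6% + 1.32 × 8.0% = 14.1600%.
Total capital V = 37.9 + 44.3 = 82.2.
Equity: weight = 37.9/82.2 = 0.4611; cost = 14.16%.
Debt: weight = 44.3/82.2 = 0.5389; after-tax cost = 5.74% × (1 − 32.3%) = 3.8860%.
WACC = 0.4611 × 14.1600% + 0.5389 × 3.8860% = 8.6230%.

8.62%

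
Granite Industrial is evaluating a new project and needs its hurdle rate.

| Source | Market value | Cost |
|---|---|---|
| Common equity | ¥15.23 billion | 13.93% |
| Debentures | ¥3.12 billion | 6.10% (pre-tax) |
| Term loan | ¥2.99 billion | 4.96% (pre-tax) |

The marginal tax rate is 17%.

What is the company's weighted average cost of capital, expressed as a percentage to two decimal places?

Total capital V = 15.23 + 3.12 + 2.99 = 21.34.
Equity: weight = 15.23/21.34 = 0.7137; cost = 13.93%.
Debentures: weight = 3.12/21.34 = 0.1462; after-tax cost = 6.1% × (1 − 17%) = 5.0630%.
Term loan: weight = 2.99/21.34 = 0.1401; after-tax cost = 4.96% × (1 − 17%) = 4.1168%.
WACC = 0.7137 × 13.9300% + 0.1462 × 5.0630% + 0.1401 × 4.1168% = 11.2587%.

11.26%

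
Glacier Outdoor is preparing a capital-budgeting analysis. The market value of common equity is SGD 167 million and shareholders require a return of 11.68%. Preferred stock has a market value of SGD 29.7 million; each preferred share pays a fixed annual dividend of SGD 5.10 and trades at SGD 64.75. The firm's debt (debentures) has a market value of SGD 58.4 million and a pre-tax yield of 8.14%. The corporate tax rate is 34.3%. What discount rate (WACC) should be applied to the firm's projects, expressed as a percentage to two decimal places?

Cost of preferred: Rp = 5.1 / 64.75 = 7.8764%.
Total capital V = 167 + 29.7 + 58.4 = 255.1.
Equity: weight = 167/255.1 = 0.6546; cost = 11.68%.
Preferred: weight = 29.7/255.1 = 0.1164; cost = 7.8764%.
Debentures: weight = 58.4/255.1 = 0.2289; after-tax cost = 8.14% × (1 − 34.3%) = 5.3480%.
WACC = 0.6546 × 11.6800% + 0.1164 × 7.8764% + 0.2289 × 5.3480% = 9.7876%.

9.79%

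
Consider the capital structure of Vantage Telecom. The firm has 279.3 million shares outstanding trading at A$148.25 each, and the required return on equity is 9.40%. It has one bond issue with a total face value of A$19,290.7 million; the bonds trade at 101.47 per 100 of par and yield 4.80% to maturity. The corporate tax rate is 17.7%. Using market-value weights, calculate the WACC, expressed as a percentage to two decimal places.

7.65%

Market value of equity E = 148.25 × 279.3m = 41406.225m. Market value of debt D = 19290.7m × 101.47/100 = 19574.27329m.
Total capital V = 41406.225 + 19574.27329 = 60980.49829.
Equity: weight = 41406.225/60980.49829 = 0.6790; cost = 9.4%.
Bonds outstanding: weight = 19574.27329/60980.49829 = 0.3210; after-tax cost = 4.8% × (1 − 17.7%) = 3.9504%.
WACC = 0.6790 × 9.4000% + 0.3210 × 3.9504% = 7.6507%.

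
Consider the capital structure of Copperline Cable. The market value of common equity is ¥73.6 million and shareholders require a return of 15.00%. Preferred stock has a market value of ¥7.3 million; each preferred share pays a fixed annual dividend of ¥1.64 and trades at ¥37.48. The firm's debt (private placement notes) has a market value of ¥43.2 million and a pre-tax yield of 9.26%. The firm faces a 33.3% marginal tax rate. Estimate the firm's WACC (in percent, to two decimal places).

11.30%

Cost of preferred: Rp = 1.64 / 37.48 = 4.3757%.
Total capital V = 73.6 + 7.3 + 43.2 = 124.1.
Equity: weight = 73.6/124.1 = 0.5931; cost = 15%.
Preferred: weight = 7.3/124.1 = 0.0588; cost = 4.3757%.
Private placement notes: weight = 43.2/124.1 = 0.3481; after-tax cost = 9.26% × (1 − 33.3%) = 6.1764%.
WACC = 0.5931 × 15.0000% + 0.0588 × 4.3757% + 0.3481 × 6.1764% = 11.3035%.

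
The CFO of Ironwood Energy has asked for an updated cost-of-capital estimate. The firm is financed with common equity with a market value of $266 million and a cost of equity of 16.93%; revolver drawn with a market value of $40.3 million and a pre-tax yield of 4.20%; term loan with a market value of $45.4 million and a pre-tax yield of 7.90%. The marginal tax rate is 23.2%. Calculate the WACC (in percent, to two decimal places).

13.96%

Total capital V = 266 + 40.3 + 45.4 = 351.7.
Equity: weight = 266/351.7 = 0.7563; cost = 16.93%.
Revolver drawn: weight = 40.3/351.7 = 0.1146; after-tax cost = 4.2% × (1 − 23.2%) = 3.2256%.
Term loan: weight = 45.4/351.7 = 0.1291; after-tax cost = 7.9% × (1 − 23.2%) = 6.0672%.
WACC = 0.7563 × 16.9300% + 0.1146 × 3.2256% + 0.1291 × 6.0672% = 13.9574%.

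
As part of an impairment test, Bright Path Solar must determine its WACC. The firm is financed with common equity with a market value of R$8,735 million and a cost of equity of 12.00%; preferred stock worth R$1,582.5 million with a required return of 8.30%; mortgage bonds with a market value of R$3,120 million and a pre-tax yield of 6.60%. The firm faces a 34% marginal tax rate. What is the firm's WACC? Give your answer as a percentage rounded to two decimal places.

9.79%

Total capital V = 8735 + 1582.5 + 3120 = 13437.5.
Equity: weight = 8735/13437.5 = 0.6500; cost = 12%.
Preferred: weight = 1582.5/13437.5 = 0.1178; cost = 8.3%.
Mortgage bonds: weight = 3120/13437.5 = 0.2322; after-tax cost = 6.6% × (1 − 34%) = 4.3560%.
WACC = 0.6500 × 12.0000% + 0.1178 × 8.3000% + 0.2322 × 4.3560% = 9.7894%.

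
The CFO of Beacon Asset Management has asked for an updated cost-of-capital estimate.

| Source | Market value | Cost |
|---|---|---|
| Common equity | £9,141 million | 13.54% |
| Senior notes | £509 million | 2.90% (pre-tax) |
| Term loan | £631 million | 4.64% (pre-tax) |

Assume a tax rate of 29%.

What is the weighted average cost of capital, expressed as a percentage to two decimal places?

Total capital V = 9141 + 509 + 631 = 10281.
Equity: weight = 9141/10281 = 0.8891; cost = 13.54%.
Senior notes: weight = 509/10281 = 0.0495; after-tax cost = 2.9% × (1 − 29%) = 2.0590%.
Term loan: weight = 631/10281 = 0.0614; after-tax cost = 4.64% × (1 − 29%) = 3.2944%.
WACC = 0.8891 × 13.5400% + 0.0495 × 2.0590% + 0.0614 × 3.2944% = 12.3428%.

12.34%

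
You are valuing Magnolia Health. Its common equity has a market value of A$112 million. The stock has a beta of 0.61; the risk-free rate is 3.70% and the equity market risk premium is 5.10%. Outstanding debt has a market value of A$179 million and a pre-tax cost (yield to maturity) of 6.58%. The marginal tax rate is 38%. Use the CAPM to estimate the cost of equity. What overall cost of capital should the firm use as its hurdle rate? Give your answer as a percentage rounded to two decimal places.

Cost of equity via CAPM: Re = 3.7% + 0.61 × 5.1% = 6.8110%.
Total capital V = 112 + 179 = 291.
Equity: weight = 112/291 = 0.3849; cost = 6.811%.
Debt: weight = 179/291 = 0.6151; after-tax cost = 6.58% × (1 − 38%) = 4.0796%.
WACC = 0.3849 × 6.8110% + 0.6151 × 4.0796% = 5.1309%.

5.13%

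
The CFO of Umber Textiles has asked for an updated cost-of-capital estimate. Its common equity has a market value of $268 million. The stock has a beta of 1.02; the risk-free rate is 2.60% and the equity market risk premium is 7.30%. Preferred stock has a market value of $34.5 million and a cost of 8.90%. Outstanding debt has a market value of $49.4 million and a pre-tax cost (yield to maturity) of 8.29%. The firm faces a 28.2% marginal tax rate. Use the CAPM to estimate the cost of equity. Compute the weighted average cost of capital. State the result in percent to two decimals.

9.36%

Cost of equity via CAPM: Re = 2.6% + 1.02 × 7.3% = 10.0460%.
Total capital V = 268 + 34.5 + 49.4 = 351.9.
Equity: weight = 268/351.9 = 0.7616; cost = 10.046%.
Preferred: weight = 34.5/351.9 = 0.0980; cost = 8.9%.
Debt: weight = 49.4/351.9 = 0.1404; after-tax cost = 8.29% × (1 − 28.2%) = 5.9522%.
WACC = 0.7616 × 10.0460% + 0.0980 × 8.9000% + 0.1404 × 5.9522% = 9.3590%.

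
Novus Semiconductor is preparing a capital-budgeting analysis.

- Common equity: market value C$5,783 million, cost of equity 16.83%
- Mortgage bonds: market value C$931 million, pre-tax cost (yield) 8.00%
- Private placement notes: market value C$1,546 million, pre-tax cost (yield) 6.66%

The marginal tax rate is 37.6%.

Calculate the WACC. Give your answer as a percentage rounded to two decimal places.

Total capital V = 5783 + 931 + 1546 = 8260.
Equity: weight = 5783/8260 = 0.7001; cost = 16.83%.
Mortgage bonds: weight = 931/8260 = 0.1127; after-tax cost = 8% × (1 − 37.6%) = 4.9920%.
Private placement notes: weight = 1546/8260 = 0.1872; after-tax cost = 6.66% × (1 − 37.6%) = 4.1558%.
WACC = 0.7001 × 16.8300% + 0.1127 × 4.9920% + 0.1872 × 4.1558% = 13.1235%.

13.12%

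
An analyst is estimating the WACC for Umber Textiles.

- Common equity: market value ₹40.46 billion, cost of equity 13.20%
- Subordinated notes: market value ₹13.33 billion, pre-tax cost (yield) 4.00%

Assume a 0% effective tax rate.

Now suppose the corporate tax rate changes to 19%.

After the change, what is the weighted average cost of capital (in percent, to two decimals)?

10.73%

After the change:
Total capital V = 40.46 + 13.33 = 53.79.
Equity: weight = 40.46/53.79 = 0.7522; cost = 13.2%.
Subordinated notes: weight = 13.33/53.79 = 0.2478; after-tax cost = 4% × (1 − 19%) = 3.2400%.
WACC = 0.7522 × 13.2000% + 0.2478 × 3.2400% = 10.7318%.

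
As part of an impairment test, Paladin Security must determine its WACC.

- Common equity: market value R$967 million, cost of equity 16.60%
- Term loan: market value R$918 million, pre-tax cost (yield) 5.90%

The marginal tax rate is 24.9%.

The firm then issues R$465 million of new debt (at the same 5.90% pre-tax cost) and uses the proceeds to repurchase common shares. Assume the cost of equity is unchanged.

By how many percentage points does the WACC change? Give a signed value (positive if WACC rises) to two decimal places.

Current WACC:
Total capital V = 967 + 918 = 1885.
Equity: weight = 967/1885 = 0.5130; cost = 16.6%.
Term loan: weight = 918/1885 = 0.4870; after-tax cost = 5.9% × (1 − 24.9%) = 4.4309%.
WACC = 0.5130 × 16.6000% + 0.4870 × 4.4309% = 10.6736%.
After the change:
Total capital V = 502 + 1383 = 1885.
Equity: weight = 502/1885 = 0.2663; cost = 16.6%.
Term loan: weight = 1383/1885 = 0.7337; after-tax cost = 5.9% × (1 − 24.9%) = 4.4309%.
WACC = 0.2663 × 16.6000% + 0.7337 × 4.4309% = 7.6717%.
Change in WACC = 7.6717% − 10.6736% = -3.0019 pp.

-3.00 pp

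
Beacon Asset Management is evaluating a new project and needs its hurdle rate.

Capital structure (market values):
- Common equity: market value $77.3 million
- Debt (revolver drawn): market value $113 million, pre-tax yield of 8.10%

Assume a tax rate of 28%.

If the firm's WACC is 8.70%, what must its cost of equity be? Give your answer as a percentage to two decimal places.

Total capital V = 77.3 + 113 = 190.3.
Equity weight = 77.3/190.3 = 0.4062.
Revolver drawn weight = 113/190.3 = 0.5938.
Debt contribution = 0.5938 × 8.1% × (1 − 28%) = 3.4630%.
Required equity contribution = 8.7% − 3.4630% = 5.2370%.
Re = 5.2370% / 0.4062 = 12.8925%.

12.89%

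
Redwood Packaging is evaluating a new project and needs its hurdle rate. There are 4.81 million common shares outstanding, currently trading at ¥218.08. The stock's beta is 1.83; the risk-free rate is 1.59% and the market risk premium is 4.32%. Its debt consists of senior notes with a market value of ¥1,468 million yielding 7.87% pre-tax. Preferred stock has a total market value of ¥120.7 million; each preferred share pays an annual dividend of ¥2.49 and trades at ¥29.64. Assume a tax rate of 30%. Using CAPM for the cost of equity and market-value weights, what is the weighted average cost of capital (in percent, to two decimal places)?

Cost of equity via CAPM: Re = 1.59% + 1.83 × 4.32% = 9.4956%.
Cost of preferred: Rp = 2.49 / 29.64 = 8.4008%.
Market value of equity E = 218.08 × 4.81m = 1048.9648m.
Total capital V = 1048.9648 + 120.7 + 1468 = 2637.6648.
Equity: weight = 1048.9648/2637.6648 = 0.3977; cost = 9.4956%.
Preferred: weight = 120.7/2637.6648 = 0.0458; cost = 8.4008%.
Senior notes: weight = 1468/2637.6648 = 0.5566; after-tax cost = 7.87% × (1 − 30%) = 5.5090%.
WACC = 0.3977 × 9.4956% + 0.0458 × 8.4008% + 0.5566 × 5.5090% = 7.2267%.

7.23%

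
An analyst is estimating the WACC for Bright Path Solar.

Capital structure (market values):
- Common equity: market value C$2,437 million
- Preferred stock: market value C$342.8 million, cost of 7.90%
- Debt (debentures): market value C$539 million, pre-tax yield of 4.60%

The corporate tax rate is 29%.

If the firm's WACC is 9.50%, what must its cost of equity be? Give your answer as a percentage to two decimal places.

Total capital V = 2437 + 342.8 + 539 = 3318.8.
Equity weight = 2437/3318.8 = 0.7343.
Preferred weight = 342.8/3318.8 = 0.1033.
Debentures weight = 539/3318.8 = 0.1624.
Debt contribution = 0.1624 × 4.6% × (1 − 29%) = 0.5304%.
Preferred contribution = 0.1033 × 7.9% = 0.8160%.
Required equity contribution = 9.5% − 1.3464% = 8.1536%.
Re = 8.1536% / 0.7343 = 11.1039%.

11.10%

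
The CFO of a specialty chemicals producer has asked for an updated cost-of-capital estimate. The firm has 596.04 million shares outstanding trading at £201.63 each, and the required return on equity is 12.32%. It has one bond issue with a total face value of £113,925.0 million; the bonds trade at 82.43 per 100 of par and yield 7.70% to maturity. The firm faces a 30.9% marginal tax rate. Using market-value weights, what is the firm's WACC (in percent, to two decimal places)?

Market value of equity E = 201.63 × 596.04m = 120179.5452m. Market value of debt D = 113925m × 82.43/100 = 93908.3775m.
Total capital V = 120179.5452 + 93908.3775 = 214087.9227.
Equity: weight = 120179.5452/214087.9227 = 0.5614; cost = 12.32%.
Bonds outstanding: weight = 93908.3775/214087.9227 = 0.4386; after-tax cost = 7.7% × (1 − 30.9%) = 5.3207%.
WACC = 0.5614 × 12.3200% + 0.4386 × 5.3207% = 9.2498%.

9.25%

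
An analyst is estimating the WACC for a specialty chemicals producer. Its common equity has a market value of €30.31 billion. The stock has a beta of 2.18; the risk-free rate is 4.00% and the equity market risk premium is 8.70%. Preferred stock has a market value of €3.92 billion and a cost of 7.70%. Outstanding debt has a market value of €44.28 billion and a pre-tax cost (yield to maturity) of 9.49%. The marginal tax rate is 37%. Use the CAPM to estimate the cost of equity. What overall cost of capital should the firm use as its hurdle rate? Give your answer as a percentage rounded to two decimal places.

Cost of equity via CAPM: Re = 4.0% + 2.18 × 8.7% = 22.9660%.
Total capital V = 30.31 + 3.92 + 44.28 = 78.51.
Equity: weight = 30.31/78.51 = 0.3861; cost = 22.966%.
Preferred: weight = 3.92/78.51 = 0.0499; cost = 7.7%.
Debt: weight = 44.28/78.51 = 0.5640; after-tax cost = 9.49% × (1 − 37%) = 5.9787%.
WACC = 0.3861 × 22.9660% + 0.0499 × 7.7000% + 0.5640 × 5.9787% = 12.6229%.

12.62%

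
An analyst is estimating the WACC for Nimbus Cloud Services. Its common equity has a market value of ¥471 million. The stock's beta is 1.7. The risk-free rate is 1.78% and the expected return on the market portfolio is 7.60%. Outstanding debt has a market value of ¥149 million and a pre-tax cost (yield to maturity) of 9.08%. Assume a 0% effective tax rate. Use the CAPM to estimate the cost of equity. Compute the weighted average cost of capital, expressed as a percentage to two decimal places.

11.05%

Market risk premium = 7.6% − 1.78% = 5.82%.
Cost of equity via CAPM: Re = 1.78% + 1.7 × 5.82% = 11.6740%.
Total capital V = 471 + 149 = 620.
Equity: weight = 471/620 = 0.7597; cost = 11.674%.
Debt: weight = 149/620 = 0.2403; after-tax cost = 9.08% × (1 − 0%) = 9.0800%.
WACC = 0.7597 × 11.6740% + 0.2403 × 9.0800% = 11.0506%.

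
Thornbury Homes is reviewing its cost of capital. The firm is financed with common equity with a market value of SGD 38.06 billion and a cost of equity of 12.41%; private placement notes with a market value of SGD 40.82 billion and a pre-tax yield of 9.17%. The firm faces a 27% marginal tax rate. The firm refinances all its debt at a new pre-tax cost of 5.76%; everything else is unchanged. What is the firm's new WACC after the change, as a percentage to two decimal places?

After the change:
Total capital V = 38.06 + 40.82 = 78.88.
Equity: weight = 38.06/78.88 = 0.4825; cost = 12.41%.
Private placement notes: weight = 40.82/78.88 = 0.5175; after-tax cost = 5.76% × (1 − 27%) = 4.2048%.
WACC = 0.4825 × 12.4100% + 0.5175 × 4.2048% = 8.1639%.

8.16%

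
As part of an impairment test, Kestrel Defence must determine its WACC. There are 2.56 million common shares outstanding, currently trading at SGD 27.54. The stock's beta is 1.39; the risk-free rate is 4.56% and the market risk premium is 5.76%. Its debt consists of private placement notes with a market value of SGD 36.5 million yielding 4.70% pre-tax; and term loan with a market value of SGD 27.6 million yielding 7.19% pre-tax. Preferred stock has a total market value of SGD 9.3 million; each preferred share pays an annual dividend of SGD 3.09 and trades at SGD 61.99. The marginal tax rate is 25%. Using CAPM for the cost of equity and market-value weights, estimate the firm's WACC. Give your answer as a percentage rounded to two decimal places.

8.41%

Cost of equity via CAPM: Re = 4.56% + 1.39 × 5.76% = 12.5664%.
Cost of preferred: Rp = 3.09 / 61.99 = 4.9847%.
Market value of equity E = 27.54 × 2.56m = 70.5024m.
Total capital V = 70.5024 + 9.3 + 36.5 + 27.6 = 143.9024.
Equity: weight = 70.5024/143.9024 = 0.4899; cost = 12.5664%.
Preferred: weight = 9.3/143.9024 = 0.0646; cost = 4.9847%.
Private placement notes: weight = 36.5/143.9024 = 0.2536; after-tax cost = 4.7% × (1 − 25%) = 3.5250%.
Term loan: weight = 27.6/143.9024 = 0.1918; after-tax cost = 7.19% × (1 − 25%) = 5.3925%.
WACC = 0.4899 × 12.5664% + 0.0646 × 4.9847% + 0.2536 × 3.5250% + 0.1918 × 5.3925% = 8.4072%.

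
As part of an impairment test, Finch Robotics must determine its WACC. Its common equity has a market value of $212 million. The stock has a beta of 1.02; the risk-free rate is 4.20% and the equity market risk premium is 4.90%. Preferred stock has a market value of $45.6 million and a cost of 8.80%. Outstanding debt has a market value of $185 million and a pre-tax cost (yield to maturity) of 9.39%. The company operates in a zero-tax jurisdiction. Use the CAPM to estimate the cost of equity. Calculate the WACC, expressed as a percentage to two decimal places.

Cost of equity via CAPM: Re = 4.2% + 1.02 × 4.9% = 9.1980%.
Total capital V = 212 + 45.6 + 185 = 442.6.
Equity: weight = 212/442.6 = 0.4790; cost = 9.198%.
Preferred: weight = 45.6/442.6 = 0.1030; cost = 8.8%.
Debt: weight = 185/442.6 = 0.4180; after-tax cost = 9.39% × (1 − 0%) = 9.3900%.
WACC = 0.4790 × 9.1980% + 0.1030 × 8.8000% + 0.4180 × 9.3900% = 9.2372%.

9.24%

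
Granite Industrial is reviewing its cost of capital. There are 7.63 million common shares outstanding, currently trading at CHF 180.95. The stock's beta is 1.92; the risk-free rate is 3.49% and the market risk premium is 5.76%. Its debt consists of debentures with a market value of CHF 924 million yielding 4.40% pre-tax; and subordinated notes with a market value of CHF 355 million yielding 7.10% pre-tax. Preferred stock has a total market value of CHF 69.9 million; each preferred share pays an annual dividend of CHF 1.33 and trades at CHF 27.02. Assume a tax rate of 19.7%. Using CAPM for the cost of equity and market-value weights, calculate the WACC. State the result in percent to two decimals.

9.42%

Cost of equity via CAPM: Re = 3.49% + 1.92 × 5.76% = 14.5492%.
Cost of preferred: Rp = 1.33 / 27.02 = 4.9223%.
Market value of equity E = 180.95 × 7.63m = 1380.6485m.
Total capital V = 1380.6485 + 69.9 + 924 + 355 = 2729.5485.
Equity: weight = 1380.6485/2729.5485 = 0.5058; cost = 14.5492%.
Preferred: weight = 69.9/2729.5485 = 0.0256; cost = 4.9223%.
Debentures: weight = 924/2729.5485 = 0.3385; after-tax cost = 4.4% × (1 − 19.7%) = 3.5332%.
Subordinated notes: weight = 355/2729.5485 = 0.1301; after-tax cost = 7.1% × (1 − 19.7%) = 5.7013%.
WACC = 0.5058 × 14.5492% + 0.0256 × 4.9223% + 0.3385 × 3.5332% + 0.1301 × 5.7013% = 9.4228%.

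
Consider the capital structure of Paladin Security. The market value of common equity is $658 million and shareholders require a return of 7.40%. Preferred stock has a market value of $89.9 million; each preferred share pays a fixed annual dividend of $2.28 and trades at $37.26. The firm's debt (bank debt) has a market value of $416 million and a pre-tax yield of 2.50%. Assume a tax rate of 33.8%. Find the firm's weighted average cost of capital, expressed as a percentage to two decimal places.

5.25%

Cost of preferred: Rp = 2.28 / 37.26 = 6.1192%.
Total capital V = 658 + 89.9 + 416 = 1163.9.
Equity: weight = 658/1163.9 = 0.5653; cost = 7.4%.
Preferred: weight = 89.9/1163.9 = 0.0772; cost = 6.1192%.
Bank debt: weight = 416/1163.9 = 0.3574; after-tax cost = 2.5% × (1 − 33.8%) = 1.6550%.
WACC = 0.5653 × 7.4000% + 0.0772 × 6.1192% + 0.3574 × 1.6550% = 5.2477%.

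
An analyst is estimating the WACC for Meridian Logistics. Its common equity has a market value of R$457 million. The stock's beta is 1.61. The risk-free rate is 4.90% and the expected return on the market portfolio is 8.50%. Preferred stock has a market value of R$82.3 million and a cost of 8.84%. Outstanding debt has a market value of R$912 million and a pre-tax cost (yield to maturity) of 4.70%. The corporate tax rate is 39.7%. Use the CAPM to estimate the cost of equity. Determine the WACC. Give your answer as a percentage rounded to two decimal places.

Market risk premium = 8.5% − 4.9% = 3.6%.
Cost of equity via CAPM: Re = 4.9% + 1.61 × 3.6% = 10.6960%.
Total capital V = 457 + 82.3 + 912 = 1451.3.
Equity: weight = 457/1451.3 = 0.3149; cost = 10.696%.
Preferred: weight = 82.3/1451.3 = 0.0567; cost = 8.84%.
Debt: weight = 912/1451.3 = 0.6284; after-tax cost = 4.7% × (1 − 39.7%) = 2.8341%.
WACC = 0.3149 × 10.6960% + 0.0567 × 8.8400% + 0.6284 × 2.8341% = 5.6503%.

5.65%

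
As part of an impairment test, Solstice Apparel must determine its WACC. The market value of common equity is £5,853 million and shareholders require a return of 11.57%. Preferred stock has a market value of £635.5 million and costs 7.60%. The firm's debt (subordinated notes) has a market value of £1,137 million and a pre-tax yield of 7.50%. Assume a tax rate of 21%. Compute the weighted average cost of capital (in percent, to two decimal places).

Total capital V = 5853 + 635.5 + 1137 = 7625.5.
Equity: weight = 5853/7625.5 = 0.7676; cost = 11.57%.
Preferred: weight = 635.5/7625.5 = 0.0833; cost = 7.6%.
Subordinated notes: weight = 1137/7625.5 = 0.1491; after-tax cost = 7.5% × (1 − 21%) = 5.9250%.
WACC = 0.7676 × 11.5700% + 0.0833 × 7.6000% + 0.1491 × 5.9250% = 10.3974%.

10.40%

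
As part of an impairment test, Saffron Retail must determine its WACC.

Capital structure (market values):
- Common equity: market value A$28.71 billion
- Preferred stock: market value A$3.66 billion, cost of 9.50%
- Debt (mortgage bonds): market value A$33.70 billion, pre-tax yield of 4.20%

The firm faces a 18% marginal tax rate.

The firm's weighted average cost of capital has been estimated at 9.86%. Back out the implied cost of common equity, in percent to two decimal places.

Total capital V = 28.71 + 3.66 + 33.7 = 66.07.
Equity weight = 28.71/66.07 = 0.4345.
Preferred weight = 3.66/66.07 = 0.0554.
Mortgage bonds weight = 33.7/66.07 = 0.5101.
Debt contribution = 0.5101 × 4.2% × (1 − 18%) = 1.7567%.
Preferred contribution = 0.0554 × 9.5% = 0.5263%.
Required equity contribution = 9.86% − 2.2829% = 7.5771%.
Re = 7.5771% / 0.4345 = 17.4370%.

17.44%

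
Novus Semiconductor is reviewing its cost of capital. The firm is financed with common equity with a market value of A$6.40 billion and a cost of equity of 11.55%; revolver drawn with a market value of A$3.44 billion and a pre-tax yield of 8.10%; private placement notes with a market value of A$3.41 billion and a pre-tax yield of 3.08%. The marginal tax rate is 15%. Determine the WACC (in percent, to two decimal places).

Total capital V = 6.4 + 3.44 + 3.41 = 13.25.
Equity: weight = 6.4/13.25 = 0.4830; cost = 11.55%.
Revolver drawn: weight = 3.44/13.25 = 0.2596; after-tax cost = 8.1% × (1 − 15%) = 6.8850%.
Private placement notes: weight = 3.41/13.25 = 0.2574; after-tax cost = 3.08% × (1 − 15%) = 2.6180%.
WACC = 0.4830 × 11.5500% + 0.2596 × 6.8850% + 0.2574 × 2.6180% = 8.0401%.

8.04%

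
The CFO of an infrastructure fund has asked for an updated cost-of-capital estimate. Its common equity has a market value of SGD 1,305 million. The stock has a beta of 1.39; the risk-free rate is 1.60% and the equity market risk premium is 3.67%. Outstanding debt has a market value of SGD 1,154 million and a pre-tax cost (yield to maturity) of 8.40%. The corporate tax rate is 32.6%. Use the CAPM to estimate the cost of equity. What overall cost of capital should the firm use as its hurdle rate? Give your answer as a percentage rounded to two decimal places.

Cost of equity via CAPM: Re = 1.6% + 1.39 × 3.67% = 6.7013%.
Total capital V = 1305 + 1154 = 2459.
Equity: weight = 1305/2459 = 0.5307; cost = 6.7013%.
Debt: weight = 1154/2459 = 0.4693; after-tax cost = 8.4% × (1 − 32.6%) = 5.6616%.
WACC = 0.5307 × 6.7013% + 0.4693 × 5.6616% = 6.2134%.

6.21%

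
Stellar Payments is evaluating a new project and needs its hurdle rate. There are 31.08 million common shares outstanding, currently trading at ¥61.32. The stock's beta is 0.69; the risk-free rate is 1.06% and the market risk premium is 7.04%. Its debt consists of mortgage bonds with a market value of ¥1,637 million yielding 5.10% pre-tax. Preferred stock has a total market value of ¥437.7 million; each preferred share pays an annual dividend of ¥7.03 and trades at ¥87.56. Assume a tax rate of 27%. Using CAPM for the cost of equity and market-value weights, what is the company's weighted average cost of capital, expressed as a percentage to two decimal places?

Cost of equity via CAPM: Re = 1.06% + 0.69 × 7.04% = 5.9176%.
Cost of preferred: Rp = 7.03 / 87.56 = 8.0288%.
Market value of equity E = 61.32 × 31.08m = 1905.8256m.
Total capital V = 1905.8256 + 437.7 + 1637 = 3980.5256.
Equity: weight = 1905.8256/3980.5256 = 0.4788; cost = 5.9176%.
Preferred: weight = 437.7/3980.5256 = 0.1100; cost = 8.0288%.
Mortgage bonds: weight = 1637/3980.5256 = 0.4113; after-tax cost = 5.1% × (1 − 27%) = 3.7230%.
WACC = 0.4788 × 5.9176% + 0.1100 × 8.0288% + 0.4113 × 3.7230% = 5.2472%.

5.25%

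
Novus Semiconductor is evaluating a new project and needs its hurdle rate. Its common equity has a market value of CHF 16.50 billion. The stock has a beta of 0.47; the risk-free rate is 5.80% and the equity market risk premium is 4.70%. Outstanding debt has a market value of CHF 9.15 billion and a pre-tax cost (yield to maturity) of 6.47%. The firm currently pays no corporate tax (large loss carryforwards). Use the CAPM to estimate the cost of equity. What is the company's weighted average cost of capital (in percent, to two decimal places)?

7.46%

Cost of equity via CAPM: Re = 5.8% + 0.47 × 4.7% = 8.0090%.
Total capital V = 16.5 + 9.15 = 25.65.
Equity: weight = 16.5/25.65 = 0.6433; cost = 8.009%.
Debt: weight = 9.15/25.65 = 0.3567; after-tax cost = 6.47% × (1 − 0%) = 6.4700%.
WACC = 0.6433 × 8.0090% + 0.3567 × 6.4700% = 7.4600%.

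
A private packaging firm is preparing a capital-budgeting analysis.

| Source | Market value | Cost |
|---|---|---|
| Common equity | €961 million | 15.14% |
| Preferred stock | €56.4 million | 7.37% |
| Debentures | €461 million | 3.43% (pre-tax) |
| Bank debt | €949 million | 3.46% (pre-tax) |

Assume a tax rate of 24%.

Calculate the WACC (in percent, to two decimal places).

7.69%

Total capital V = 961 + 56.4 + 461 + 949 = 2427.4.
Equity: weight = 961/2427.4 = 0.3959; cost = 15.14%.
Preferred: weight = 56.4/2427.4 = 0.0232; cost = 7.37%.
Debentures: weight = 461/2427.4 = 0.1899; after-tax cost = 3.43% × (1 − 24%) = 2.6068%.
Bank debt: weight = 949/2427.4 = 0.3910; after-tax cost = 3.46% × (1 − 24%) = 2.6296%.
WACC = 0.3959 × 15.1400% + 0.0232 × 7.3700% + 0.1899 × 2.6068% + 0.3910 × 2.6296% = 7.6882%.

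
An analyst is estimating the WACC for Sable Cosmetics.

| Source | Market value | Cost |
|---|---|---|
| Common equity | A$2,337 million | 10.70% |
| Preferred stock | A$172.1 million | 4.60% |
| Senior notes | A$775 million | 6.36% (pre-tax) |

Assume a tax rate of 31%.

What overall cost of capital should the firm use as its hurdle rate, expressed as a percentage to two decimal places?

Total capital V = 2337 + 172.1 + 775 = 3284.1.
Equity: weight = 2337/3284.1 = 0.7116; cost = 10.7%.
Preferred: weight = 172.1/3284.1 = 0.0524; cost = 4.6%.
Senior notes: weight = 775/3284.1 = 0.2360; after-tax cost = 6.36% × (1 − 31%) = 4.3884%.
WACC = 0.7116 × 10.7000% + 0.0524 × 4.6000% + 0.2360 × 4.3884% = 8.8909%.

8.89%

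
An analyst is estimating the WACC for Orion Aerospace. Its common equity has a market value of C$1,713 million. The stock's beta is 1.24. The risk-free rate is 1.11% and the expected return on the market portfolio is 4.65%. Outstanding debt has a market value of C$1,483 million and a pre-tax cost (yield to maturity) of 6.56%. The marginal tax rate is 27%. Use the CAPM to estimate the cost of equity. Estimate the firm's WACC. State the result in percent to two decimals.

5.17%

Market risk premium = 4.65% − 1.11% = 3.54%.
Cost of equity via CAPM: Re = 1.11% + 1.24 × 3.54% = 5.4996%.
Total capital V = 1713 + 1483 = 3196.
Equity: weight = 1713/3196 = 0.5360; cost = 5.4996%.
Debt: weight = 1483/3196 = 0.4640; after-tax cost = 6.56% × (1 − 27%) = 4.7888%.
WACC = 0.5360 × 5.4996% + 0.4640 × 4.7888% = 5.1698%.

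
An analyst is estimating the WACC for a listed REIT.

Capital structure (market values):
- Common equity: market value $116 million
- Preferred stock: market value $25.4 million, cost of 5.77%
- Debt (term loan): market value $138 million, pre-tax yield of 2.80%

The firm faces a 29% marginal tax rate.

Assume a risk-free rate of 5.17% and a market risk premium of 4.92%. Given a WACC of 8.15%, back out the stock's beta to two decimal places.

Total capital V = 116 + 25.4 + 138 = 279.4.
Equity weight = 116/279.4 = 0.4152.
Preferred weight = 25.4/279.4 = 0.0909.
Term loan weight = 138/279.4 = 0.4939.
Debt contribution = 0.4939 × 2.8% × (1 − 29%) = 0.9819%.
Preferred contribution = 0.0909 × 5.77% = 0.5245%.
Required equity contribution = 8.15% − 1.5064% = 6.6436%  ⇒  Re = 16.0018%.
CAPM: 16.0018% = 5.17% + β × 4.92%  ⇒  β = 2.2016.

2.20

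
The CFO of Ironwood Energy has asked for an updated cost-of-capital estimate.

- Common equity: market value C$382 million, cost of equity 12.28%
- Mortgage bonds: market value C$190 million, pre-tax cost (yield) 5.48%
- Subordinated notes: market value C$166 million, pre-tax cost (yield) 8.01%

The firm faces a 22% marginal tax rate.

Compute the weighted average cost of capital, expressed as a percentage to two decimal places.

Total capital V = 382 + 190 + 166 = 738.
Equity: weight = 382/738 = 0.5176; cost = 12.28%.
Mortgage bonds: weight = 190/738 = 0.2575; after-tax cost = 5.48% × (1 − 22%) = 4.2744%.
Subordinated notes: weight = 166/738 = 0.2249; after-tax cost = 8.01% × (1 − 22%) = 6.2478%.
WACC = 0.5176 × 12.2800% + 0.2575 × 4.2744% + 0.2249 × 6.2478% = 8.8621%.

8.86%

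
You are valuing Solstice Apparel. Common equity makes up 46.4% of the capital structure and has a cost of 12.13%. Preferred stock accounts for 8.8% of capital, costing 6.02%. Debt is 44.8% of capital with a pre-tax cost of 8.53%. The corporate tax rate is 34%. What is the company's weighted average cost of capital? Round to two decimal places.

8.68%

After-tax cost of debt = 8.53% × (1 − 34%) = 5.6298%.
WACC = 0.464 × 12.1300% + 0.088 × 6.0200% + 0.448 × 5.6298% = 8.6802%.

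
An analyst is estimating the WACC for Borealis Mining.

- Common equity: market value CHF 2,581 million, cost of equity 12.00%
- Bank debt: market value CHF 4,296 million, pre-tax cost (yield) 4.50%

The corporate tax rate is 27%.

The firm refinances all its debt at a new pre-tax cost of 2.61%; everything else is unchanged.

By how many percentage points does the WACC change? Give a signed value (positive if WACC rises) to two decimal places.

-0.86 pp

Current WACC:
Total capital V = 2581 + 4296 = 6877.
Equity: weight = 2581/6877 = 0.3753; cost = 12%.
Bank debt: weight = 4296/6877 = 0.6247; after-tax cost = 4.5% × (1 − 27%) = 3.2850%.
WACC = 0.3753 × 12.0000% + 0.6247 × 3.2850% = 6.5558%.
After the change:
Total capital V = 2581 + 4296 = 6877.
Equity: weight = 2581/6877 = 0.3753; cost = 12%.
Bank debt: weight = 4296/6877 = 0.6247; after-tax cost = 2.61% × (1 − 27%) = 1.9053%.
WACC = 0.3753 × 12.0000% + 0.6247 × 1.9053% = 5.6939%.
Change in WACC = 5.6939% − 6.5558% = -0.8619 pp.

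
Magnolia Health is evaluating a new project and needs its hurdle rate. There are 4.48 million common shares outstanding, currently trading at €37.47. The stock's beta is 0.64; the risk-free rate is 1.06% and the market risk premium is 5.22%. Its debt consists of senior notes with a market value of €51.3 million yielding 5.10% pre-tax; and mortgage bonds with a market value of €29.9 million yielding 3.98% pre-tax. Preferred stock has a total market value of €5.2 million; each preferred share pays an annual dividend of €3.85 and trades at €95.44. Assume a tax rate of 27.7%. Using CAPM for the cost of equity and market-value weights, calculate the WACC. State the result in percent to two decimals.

Cost of equity via CAPM: Re = 1.06% + 0.64 × 5.22% = 4.4008%.
Cost of preferred: Rp = 3.85 / 95.44 = 4.0339%.
Market value of equity E = 37.47 × 4.48m = 167.8656m.
Total capital V = 167.8656 + 5.2 + 51.3 + 29.9 = 254.2656.
Equity: weight = 167.8656/254.2656 = 0.6602; cost = 4.4008%.
Preferred: weight = 5.2/254.2656 = 0.0205; cost = 4.0339%.
Senior notes: weight = 51.3/254.2656 = 0.2018; after-tax cost = 5.1% × (1 − 27.7%) = 3.6873%.
Mortgage bonds: weight = 29.9/254.2656 = 0.1176; after-tax cost = 3.98% × (1 − 27.7%) = 2.8775%.
WACC = 0.6602 × 4.4008% + 0.0205 × 4.0339% + 0.2018 × 3.6873% + 0.1176 × 2.8775% = 4.0702%.

4.07%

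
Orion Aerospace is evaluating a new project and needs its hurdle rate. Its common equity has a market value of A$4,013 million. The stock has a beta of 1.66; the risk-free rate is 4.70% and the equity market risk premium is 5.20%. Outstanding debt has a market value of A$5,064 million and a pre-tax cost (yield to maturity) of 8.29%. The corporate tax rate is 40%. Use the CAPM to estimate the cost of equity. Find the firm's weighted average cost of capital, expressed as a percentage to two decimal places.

Cost of equity via CAPM: Re = 4.7% + 1.66 × 5.2% = 13.3320%.
Total capital V = 4013 + 5064 = 9077.
Equity: weight = 4013/9077 = 0.4421; cost = 13.332%.
Debt: weight = 5064/9077 = 0.5579; after-tax cost = 8.29% × (1 − 40%) = 4.9740%.
WACC = 0.4421 × 13.3320% + 0.5579 × 4.9740% = 8.6691%.

8.67%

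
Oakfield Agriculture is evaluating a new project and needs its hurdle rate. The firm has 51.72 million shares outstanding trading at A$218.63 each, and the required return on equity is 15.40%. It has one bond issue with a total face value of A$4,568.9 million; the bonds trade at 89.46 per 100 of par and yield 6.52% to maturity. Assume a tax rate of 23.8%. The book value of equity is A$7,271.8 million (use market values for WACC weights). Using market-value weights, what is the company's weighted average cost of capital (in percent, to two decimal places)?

Market value of equity E = 218.63 × 51.72m = 11307.5436m. Market value of debt D = 4568.9m × 89.46/100 = 4087.33794m.
Total capital V = 11307.5436 + 4087.33794 = 15394.88154.
Equity: weight = 11307.5436/15394.88154 = 0.7345; cost = 15.4%.
Bonds outstanding: weight = 4087.33794/15394.88154 = 0.2655; after-tax cost = 6.52% × (1 − 23.8%) = 4.9682%.
WACC = 0.7345 × 15.4000% + 0.2655 × 4.9682% = 12.6304%.

12.63%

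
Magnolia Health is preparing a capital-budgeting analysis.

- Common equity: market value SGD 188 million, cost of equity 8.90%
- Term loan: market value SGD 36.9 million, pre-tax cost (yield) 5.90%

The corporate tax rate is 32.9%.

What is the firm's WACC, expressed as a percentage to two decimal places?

Total capital V = 188 + 36.9 = 224.9.
Equity: weight = 188/224.9 = 0.8359; cost = 8.9%.
Term loan: weight = 36.9/224.9 = 0.1641; after-tax cost = 5.9% × (1 − 32.9%) = 3.9589%.
WACC = 0.8359 × 8.9000% + 0.1641 × 3.9589% = 8.0893%.

8.09%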